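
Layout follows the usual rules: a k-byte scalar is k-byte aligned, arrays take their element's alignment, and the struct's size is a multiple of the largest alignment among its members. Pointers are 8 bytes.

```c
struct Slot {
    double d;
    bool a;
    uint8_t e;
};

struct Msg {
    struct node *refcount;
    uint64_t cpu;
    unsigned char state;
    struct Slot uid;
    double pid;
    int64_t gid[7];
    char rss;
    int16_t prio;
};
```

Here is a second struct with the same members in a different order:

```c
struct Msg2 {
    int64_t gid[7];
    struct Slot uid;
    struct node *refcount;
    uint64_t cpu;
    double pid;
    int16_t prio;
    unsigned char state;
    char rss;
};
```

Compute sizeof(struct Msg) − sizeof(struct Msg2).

8

Slot: @0: d [8B, align 8] → 8; @8: a [1B, align 1] → 9; @9: e [1B, align 1] → 10; +6 tail pad (align 8); size 16, align 8
@0: refcount [8B, align 8] → 8
@8: cpu [8B, align 8] → 16
@16: state [1B, align 1] → 17
+7 pad (align 8)
@24: uid [16B, align 8] → 40
@40: pid [8B, align 8] → 48
@48: gid [56B, align 8] → 104
@104: rss [1B, align 1] → 105
+1 pad (align 2)
@106: prio [2B, align 2] → 108
+4 tail pad (align 8)
size 112, align 8
— Msg2 —
@0: gid [56B, align 8] → 56
@56: uid [16B, align 8] → 72
@72: refcount [8B, align 8] → 80
@80: cpu [8B, align 8] → 88
@88: pid [8B, align 8] → 96
@96: prio [2B, align 2] → 98
@98: state [1B, align 1] → 99
@99: rss [1B, align 1] → 100
+4 tail pad (align 8)
size 104, align 8
112 − 104 = 8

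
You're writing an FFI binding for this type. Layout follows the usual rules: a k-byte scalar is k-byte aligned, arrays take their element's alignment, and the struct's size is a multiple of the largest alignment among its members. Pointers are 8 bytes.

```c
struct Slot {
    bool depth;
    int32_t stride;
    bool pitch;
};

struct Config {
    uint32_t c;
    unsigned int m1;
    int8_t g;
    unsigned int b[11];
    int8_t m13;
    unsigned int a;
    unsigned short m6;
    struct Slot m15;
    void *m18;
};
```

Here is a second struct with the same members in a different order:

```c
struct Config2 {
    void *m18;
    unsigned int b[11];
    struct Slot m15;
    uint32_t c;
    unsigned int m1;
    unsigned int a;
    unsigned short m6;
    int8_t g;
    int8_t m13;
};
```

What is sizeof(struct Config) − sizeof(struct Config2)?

8

Slot: @0: depth [1B, align 1] → 1; +3 pad (align 4); @4: stride [4B, align 4] → 8; @8: pitch [1B, align 1] → 9; +3 tail pad (align 4); size 12, align 4
@0: c [4B, align 4] → 4
@4: m1 [4B, align 4] → 8
@8: g [1B, align 1] → 9
+3 pad (align 4)
@12: b [44B, align 4] → 56
@56: m13 [1B, align 1] → 57
+3 pad (align 4)
@60: a [4B, align 4] → 64
@64: m6 [2B, align 2] → 66
+2 pad (align 4)
@68: m15 [12B, align 4] → 80
@80: m18 [8B, align 8] → 88
size 88, align 8
— Config2 —
@0: m18 [8B, align 8] → 8
@8: b [44B, align 4] → 52
@52: m15 [12B, align 4] → 64
@64: c [4B, align 4] → 68
@68: m1 [4B, align 4] → 72
@72: a [4B, align 4] → 76
@76: m6 [2B, align 2] → 78
@78: g [1B, align 1] → 79
@79: m13 [1B, align 1] → 80
size 80, align 8
88 − 80 = 8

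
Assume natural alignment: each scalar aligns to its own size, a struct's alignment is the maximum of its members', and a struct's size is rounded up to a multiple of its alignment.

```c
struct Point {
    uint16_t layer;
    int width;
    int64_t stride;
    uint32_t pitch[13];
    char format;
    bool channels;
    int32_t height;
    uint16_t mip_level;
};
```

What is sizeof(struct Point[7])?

560

0..2  layer  (2B, 2-aligned)
2..4  -- padding (2B)
4..8  width  (4B, 4-aligned)
8..16  stride  (8B, 8-aligned)
16..68  pitch  (52B, 4-aligned)
68..69  format  (1B, 1-aligned)
69..70  channels  (1B, 1-aligned)
70..72  -- padding (2B)
72..76  height  (4B, 4-aligned)
76..78  mip_level  (2B, 2-aligned)
78..80  -- tail padding (2B)
sizeof = 80, alignof = 8
array of 7: 7 × 80 = 560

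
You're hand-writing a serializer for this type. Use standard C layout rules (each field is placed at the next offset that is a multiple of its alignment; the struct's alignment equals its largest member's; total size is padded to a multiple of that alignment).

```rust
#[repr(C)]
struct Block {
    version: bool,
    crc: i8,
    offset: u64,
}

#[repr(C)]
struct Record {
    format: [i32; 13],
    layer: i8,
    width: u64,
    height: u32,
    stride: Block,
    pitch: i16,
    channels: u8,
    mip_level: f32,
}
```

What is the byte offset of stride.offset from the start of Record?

80

Block: @0: version [1B, align 1] → 1; @1: crc [1B, align 1] → 2; +6 pad (align 8); @8: offset [8B, align 8] → 16; size 16, align 8
@0: format [52B, align 4] → 52
@52: layer [1B, align 1] → 53
+3 pad (align 8)
@56: width [8B, align 8] → 64
@64: height [4B, align 4] → 68
+4 pad (align 8)
@72: stride [16B, align 8] → 88
within Block: offset at 8
72 + 8 = 80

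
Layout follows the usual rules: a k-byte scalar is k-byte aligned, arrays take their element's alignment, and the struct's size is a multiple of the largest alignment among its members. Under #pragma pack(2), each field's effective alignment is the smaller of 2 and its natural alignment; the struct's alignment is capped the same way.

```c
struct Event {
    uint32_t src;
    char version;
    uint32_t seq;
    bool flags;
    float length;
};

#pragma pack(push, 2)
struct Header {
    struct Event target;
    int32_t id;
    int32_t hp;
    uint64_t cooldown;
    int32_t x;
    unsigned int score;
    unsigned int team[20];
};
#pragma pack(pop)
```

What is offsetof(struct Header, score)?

40

Event: src at 0 (size 4, align 4) → ends 4; version at 4 (size 1, align 1) → ends 5; pad 3 to align 4 for seq; seq at 8 (size 4, align 4) → ends 12; flags at 12 (size 1, align 1) → ends 13; pad 3 to align 4 for length; length at 16 (size 4, align 4) → ends 20; total 20 bytes, alignment 4
target at 0 (size 20, align 2) → ends 20
id at 20 (size 4, align 2) → ends 24
hp at 24 (size 4, align 2) → ends 28
cooldown at 28 (size 8, align 2) → ends 36
x at 36 (size 4, align 2) → ends 40
score at 40 (size 4, align 2) → ends 44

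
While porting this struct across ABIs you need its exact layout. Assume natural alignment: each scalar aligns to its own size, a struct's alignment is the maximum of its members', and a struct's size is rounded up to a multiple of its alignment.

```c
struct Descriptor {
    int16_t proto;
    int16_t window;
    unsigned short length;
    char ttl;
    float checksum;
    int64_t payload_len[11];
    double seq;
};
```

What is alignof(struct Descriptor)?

member alignments: proto=2, window=2, length=2, ttl=1, checksum=4, payload_len=8, seq=8
max = 8

8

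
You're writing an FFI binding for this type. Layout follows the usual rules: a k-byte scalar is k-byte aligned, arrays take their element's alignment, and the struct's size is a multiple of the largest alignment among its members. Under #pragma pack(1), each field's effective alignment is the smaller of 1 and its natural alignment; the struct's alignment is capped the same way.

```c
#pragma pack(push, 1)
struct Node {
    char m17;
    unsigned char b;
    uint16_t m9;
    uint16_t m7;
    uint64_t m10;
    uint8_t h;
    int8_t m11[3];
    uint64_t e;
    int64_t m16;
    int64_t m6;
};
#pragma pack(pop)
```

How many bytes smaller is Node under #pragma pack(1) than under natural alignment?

6

natural layout:
  0..1  m17  (1B, 1-aligned)
  1..2  b  (1B, 1-aligned)
  2..4  m9  (2B, 2-aligned)
  4..6  m7  (2B, 2-aligned)
  6..8  -- padding (2B)
  8..16  m10  (8B, 8-aligned)
  16..17  h  (1B, 1-aligned)
  17..20  m11  (3B, 1-aligned)
  20..24  -- padding (4B)
  24..32  e  (8B, 8-aligned)
  32..40  m16  (8B, 8-aligned)
  40..48  m6  (8B, 8-aligned)
  sizeof = 48, alignof = 8
packed(1) layout:
  0..1  m17  (1B, 1-aligned)
  1..2  b  (1B, 1-aligned)
  2..4  m9  (2B, 1-aligned)
  4..6  m7  (2B, 1-aligned)
  6..14  m10  (8B, 1-aligned)
  14..15  h  (1B, 1-aligned)
  15..18  m11  (3B, 1-aligned)
  18..26  e  (8B, 1-aligned)
  26..34  m16  (8B, 1-aligned)
  34..42  m6  (8B, 1-aligned)
  sizeof = 42, alignof = 1
48 − 42 = 6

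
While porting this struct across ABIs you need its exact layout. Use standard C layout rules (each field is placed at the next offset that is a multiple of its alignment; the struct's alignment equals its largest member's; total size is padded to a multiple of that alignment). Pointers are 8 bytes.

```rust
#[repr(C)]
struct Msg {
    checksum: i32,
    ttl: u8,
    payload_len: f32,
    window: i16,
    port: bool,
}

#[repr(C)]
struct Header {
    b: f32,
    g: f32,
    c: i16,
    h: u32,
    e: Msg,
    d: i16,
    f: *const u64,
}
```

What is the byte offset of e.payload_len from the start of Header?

24

Msg: 0..4  checksum  (4B, 4-aligned); 4..5  ttl  (1B, 1-aligned); 5..8  -- padding (3B); 8..12  payload_len  (4B, 4-aligned); 12..14  window  (2B, 2-aligned); 14..15  port  (1B, 1-aligned); 15..16  -- tail padding (1B); sizeof = 16, alignof = 4
0..4  b  (4B, 4-aligned)
4..8  g  (4B, 4-aligned)
8..10  c  (2B, 2-aligned)
10..12  -- padding (2B)
12..16  h  (4B, 4-aligned)
16..32  e  (16B, 4-aligned)
within Msg: payload_len at 8
16 + 8 = 24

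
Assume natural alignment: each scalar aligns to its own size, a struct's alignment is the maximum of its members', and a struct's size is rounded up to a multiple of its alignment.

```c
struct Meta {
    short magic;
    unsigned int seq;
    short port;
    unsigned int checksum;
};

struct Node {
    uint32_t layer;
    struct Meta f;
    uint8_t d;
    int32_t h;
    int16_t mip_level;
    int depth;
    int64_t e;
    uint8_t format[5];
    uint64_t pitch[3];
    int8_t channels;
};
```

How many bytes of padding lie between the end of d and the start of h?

3

Meta: 0..2  magic  (2B, 2-aligned); 2..4  -- padding (2B); 4..8  seq  (4B, 4-aligned); 8..10  port  (2B, 2-aligned); 10..12  -- padding (2B); 12..16  checksum  (4B, 4-aligned); sizeof = 16, alignof = 4
0..4  layer  (4B, 4-aligned)
4..20  f  (16B, 4-aligned)
20..21  d  (1B, 1-aligned)
21..24  -- padding (3B)
24..28  h  (4B, 4-aligned)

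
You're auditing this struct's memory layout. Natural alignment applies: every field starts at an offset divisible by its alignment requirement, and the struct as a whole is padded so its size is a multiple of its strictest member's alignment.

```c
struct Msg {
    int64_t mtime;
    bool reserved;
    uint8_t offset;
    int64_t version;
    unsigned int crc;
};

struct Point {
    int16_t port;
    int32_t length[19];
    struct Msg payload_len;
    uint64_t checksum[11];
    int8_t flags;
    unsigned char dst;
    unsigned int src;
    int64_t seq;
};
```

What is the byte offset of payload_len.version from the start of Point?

Msg: @0: mtime [8B, align 8] → 8; @8: reserved [1B, align 1] → 9; @9: offset [1B, align 1] → 10; +6 pad (align 8); @16: version [8B, align 8] → 24; @24: crc [4B, align 4] → 28; +4 tail pad (align 8); size 32, align 8
@0: port [2B, align 2] → 2
+2 pad (align 4)
@4: length [76B, align 4] → 80
@80: payload_len [32B, align 8] → 112
within Msg: version at 16
80 + 16 = 96

96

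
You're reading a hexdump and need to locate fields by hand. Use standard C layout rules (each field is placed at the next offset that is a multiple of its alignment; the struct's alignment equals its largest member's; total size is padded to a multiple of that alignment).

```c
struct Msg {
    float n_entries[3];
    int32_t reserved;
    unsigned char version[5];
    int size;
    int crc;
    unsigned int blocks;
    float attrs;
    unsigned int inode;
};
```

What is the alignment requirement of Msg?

member alignments: n_entries=4, reserved=4, version=1, size=4, crc=4, blocks=4, attrs=4, inode=4
max = 4

4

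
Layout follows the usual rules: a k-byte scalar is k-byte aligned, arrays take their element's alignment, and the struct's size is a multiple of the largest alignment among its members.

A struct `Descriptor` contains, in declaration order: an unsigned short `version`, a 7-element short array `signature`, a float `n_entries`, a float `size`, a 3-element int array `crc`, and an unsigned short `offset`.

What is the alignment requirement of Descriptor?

4

member alignments: version=2, signature=2, n_entries=4, size=4, crc=4, offset=2
max = 4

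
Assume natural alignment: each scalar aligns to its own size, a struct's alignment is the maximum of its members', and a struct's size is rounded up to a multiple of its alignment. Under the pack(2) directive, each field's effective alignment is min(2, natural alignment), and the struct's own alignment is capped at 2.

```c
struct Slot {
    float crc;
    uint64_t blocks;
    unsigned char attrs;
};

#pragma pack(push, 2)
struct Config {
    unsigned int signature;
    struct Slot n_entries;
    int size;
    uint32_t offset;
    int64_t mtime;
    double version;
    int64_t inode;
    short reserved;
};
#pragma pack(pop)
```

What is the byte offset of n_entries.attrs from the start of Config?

Slot: 0..4  crc  (4B, 4-aligned); 4..8  -- padding (4B); 8..16  blocks  (8B, 8-aligned); 16..17  attrs  (1B, 1-aligned); 17..24  -- tail padding (7B); sizeof = 24, alignof = 8
0..4  signature  (4B, 2-aligned)
4..28  n_entries  (24B, 2-aligned)
within Slot: attrs at 16
4 + 16 = 20

20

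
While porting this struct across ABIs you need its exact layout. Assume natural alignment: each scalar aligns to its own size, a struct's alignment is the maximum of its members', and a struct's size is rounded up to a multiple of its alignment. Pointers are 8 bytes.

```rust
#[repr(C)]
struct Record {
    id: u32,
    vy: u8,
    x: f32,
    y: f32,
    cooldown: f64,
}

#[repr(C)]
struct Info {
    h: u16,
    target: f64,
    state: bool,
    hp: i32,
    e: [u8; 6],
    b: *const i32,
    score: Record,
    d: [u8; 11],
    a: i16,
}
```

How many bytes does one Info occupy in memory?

Record: id at 0 (size 4, align 4) → ends 4; vy at 4 (size 1, align 1) → ends 5; pad 3 to align 4 for x; x at 8 (size 4, align 4) → ends 12; y at 12 (size 4, align 4) → ends 16; cooldown at 16 (size 8, align 8) → ends 24; total 24 bytes, alignment 8
h at 0 (size 2, align 2) → ends 2
pad 6 to align 8 for target
target at 8 (size 8, align 8) → ends 16
state at 16 (size 1, align 1) → ends 17
pad 3 to align 4 for hp
hp at 20 (size 4, align 4) → ends 24
e at 24 (size 6, align 1) → ends 30
pad 2 to align 8 for b
b at 32 (size 8, align 8) → ends 40
score at 40 (size 24, align 8) → ends 64
d at 64 (size 11, align 1) → ends 75
pad 1 to align 2 for a
a at 76 (size 2, align 2) → ends 78
tail pad 2 to reach multiple of 8
total 80 bytes, alignment 8

80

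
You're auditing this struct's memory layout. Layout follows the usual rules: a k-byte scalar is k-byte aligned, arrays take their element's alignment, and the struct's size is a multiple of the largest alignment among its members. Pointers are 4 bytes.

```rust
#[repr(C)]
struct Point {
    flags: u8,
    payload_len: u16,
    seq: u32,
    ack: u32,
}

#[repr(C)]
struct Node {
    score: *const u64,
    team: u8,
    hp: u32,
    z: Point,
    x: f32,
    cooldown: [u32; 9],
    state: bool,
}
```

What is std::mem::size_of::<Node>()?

Point: flags at 0 (size 1, align 1) → ends 1; pad 1 to align 2 for payload_len; payload_len at 2 (size 2, align 2) → ends 4; seq at 4 (size 4, align 4) → ends 8; ack at 8 (size 4, align 4) → ends 12; total 12 bytes, alignment 4
score at 0 (size 4, align 4) → ends 4
team at 4 (size 1, align 1) → ends 5
pad 3 to align 4 for hp
hp at 8 (size 4, align 4) → ends 12
z at 12 (size 12, align 4) → ends 24
x at 24 (size 4, align 4) → ends 28
cooldown at 28 (size 36, align 4) → ends 64
state at 64 (size 1, align 1) → ends 65
tail pad 3 to reach multiple of 4
total 68 bytes, alignment 4

68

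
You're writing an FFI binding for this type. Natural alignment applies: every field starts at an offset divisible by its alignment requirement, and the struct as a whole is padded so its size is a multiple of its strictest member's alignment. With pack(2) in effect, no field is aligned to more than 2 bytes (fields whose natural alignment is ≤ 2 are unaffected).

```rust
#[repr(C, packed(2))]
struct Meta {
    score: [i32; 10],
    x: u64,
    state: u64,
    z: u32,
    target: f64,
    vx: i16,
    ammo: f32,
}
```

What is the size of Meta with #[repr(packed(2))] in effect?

74

@0: score [40B, align 2] → 40
@40: x [8B, align 2] → 48
@48: state [8B, align 2] → 56
@56: z [4B, align 2] → 60
@60: target [8B, align 2] → 68
@68: vx [2B, align 2] → 70
@70: ammo [4B, align 2] → 74
size 74, align 2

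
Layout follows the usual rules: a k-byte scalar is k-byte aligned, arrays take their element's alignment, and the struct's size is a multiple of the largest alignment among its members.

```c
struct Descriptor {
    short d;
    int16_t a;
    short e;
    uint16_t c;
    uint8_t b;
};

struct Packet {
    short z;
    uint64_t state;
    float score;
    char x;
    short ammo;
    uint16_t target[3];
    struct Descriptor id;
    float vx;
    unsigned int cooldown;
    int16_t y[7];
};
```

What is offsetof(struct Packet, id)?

30

Descriptor: @0: d [2B, align 2] → 2; @2: a [2B, align 2] → 4; @4: e [2B, align 2] → 6; @6: c [2B, align 2] → 8; @8: b [1B, align 1] → 9; +1 tail pad (align 2); size 10, align 2
@0: z [2B, align 2] → 2
+6 pad (align 8)
@8: state [8B, align 8] → 16
@16: score [4B, align 4] → 20
@20: x [1B, align 1] → 21
+1 pad (align 2)
@22: ammo [2B, align 2] → 24
@24: target [6B, align 2] → 30
@30: id [10B, align 2] → 40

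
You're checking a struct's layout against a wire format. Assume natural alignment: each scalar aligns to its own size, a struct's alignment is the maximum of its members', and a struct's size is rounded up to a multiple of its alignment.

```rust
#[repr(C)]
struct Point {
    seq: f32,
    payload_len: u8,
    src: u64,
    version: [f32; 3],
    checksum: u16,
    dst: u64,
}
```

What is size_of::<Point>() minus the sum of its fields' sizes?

5

0..4  seq  (4B, 4-aligned)
4..5  payload_len  (1B, 1-aligned)
5..8  -- padding (3B)
8..16  src  (8B, 8-aligned)
16..28  version  (12B, 4-aligned)
28..30  checksum  (2B, 2-aligned)
30..32  -- padding (2B)
32..40  dst  (8B, 8-aligned)
sizeof = 40, alignof = 8
data bytes 35, size 40 → padding 5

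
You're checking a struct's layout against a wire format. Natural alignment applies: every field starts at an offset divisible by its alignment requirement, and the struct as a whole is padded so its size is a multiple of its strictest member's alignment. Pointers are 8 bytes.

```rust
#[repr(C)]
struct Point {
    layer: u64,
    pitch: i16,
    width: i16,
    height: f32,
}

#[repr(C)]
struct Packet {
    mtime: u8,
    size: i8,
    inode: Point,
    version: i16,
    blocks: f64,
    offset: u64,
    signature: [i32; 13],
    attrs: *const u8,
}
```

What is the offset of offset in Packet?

Point: layer at 0 (size 8, align 8) → ends 8; pitch at 8 (size 2, align 2) → ends 10; width at 10 (size 2, align 2) → ends 12; height at 12 (size 4, align 4) → ends 16; total 16 bytes, alignment 8
mtime at 0 (size 1, align 1) → ends 1
size at 1 (size 1, align 1) → ends 2
pad 6 to align 8 for inode
inode at 8 (size 16, align 8) → ends 24
version at 24 (size 2, align 2) → ends 26
pad 6 to align 8 for blocks
blocks at 32 (size 8, align 8) → ends 40
offset at 40 (size 8, align 8) → ends 48

40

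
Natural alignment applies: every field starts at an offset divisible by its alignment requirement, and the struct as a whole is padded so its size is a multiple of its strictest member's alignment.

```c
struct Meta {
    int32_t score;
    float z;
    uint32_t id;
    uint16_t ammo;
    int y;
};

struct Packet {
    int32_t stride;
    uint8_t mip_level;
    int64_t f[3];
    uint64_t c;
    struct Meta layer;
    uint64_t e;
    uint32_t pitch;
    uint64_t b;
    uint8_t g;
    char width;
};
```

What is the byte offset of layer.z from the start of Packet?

Meta: 0..4  score  (4B, 4-aligned); 4..8  z  (4B, 4-aligned); 8..12  id  (4B, 4-aligned); 12..14  ammo  (2B, 2-aligned); 14..16  -- padding (2B); 16..20  y  (4B, 4-aligned); sizeof = 20, alignof = 4
0..4  stride  (4B, 4-aligned)
4..5  mip_level  (1B, 1-aligned)
5..8  -- padding (3B)
8..32  f  (24B, 8-aligned)
32..40  c  (8B, 8-aligned)
40..60  layer  (20B, 4-aligned)
within Meta: z at 4
40 + 4 = 44

44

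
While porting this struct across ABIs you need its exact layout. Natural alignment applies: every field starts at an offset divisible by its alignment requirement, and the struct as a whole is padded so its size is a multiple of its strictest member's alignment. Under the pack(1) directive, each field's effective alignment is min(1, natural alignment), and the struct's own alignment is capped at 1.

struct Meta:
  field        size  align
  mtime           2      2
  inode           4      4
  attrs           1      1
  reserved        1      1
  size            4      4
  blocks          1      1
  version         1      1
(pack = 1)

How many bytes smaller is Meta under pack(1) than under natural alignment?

natural layout:
  @0: mtime [2B, align 2] → 2
  +2 pad (align 4)
  @4: inode [4B, align 4] → 8
  @8: attrs [1B, align 1] → 9
  @9: reserved [1B, align 1] → 10
  +2 pad (align 4)
  @12: size [4B, align 4] → 16
  @16: blocks [1B, align 1] → 17
  @17: version [1B, align 1] → 18
  +2 tail pad (align 4)
  size 20, align 4
packed(1) layout:
  @0: mtime [2B, align 1] → 2
  @2: inode [4B, align 1] → 6
  @6: attrs [1B, align 1] → 7
  @7: reserved [1B, align 1] → 8
  @8: size [4B, align 1] → 12
  @12: blocks [1B, align 1] → 13
  @13: version [1B, align 1] → 14
  size 14, align 1
20 − 14 = 6

6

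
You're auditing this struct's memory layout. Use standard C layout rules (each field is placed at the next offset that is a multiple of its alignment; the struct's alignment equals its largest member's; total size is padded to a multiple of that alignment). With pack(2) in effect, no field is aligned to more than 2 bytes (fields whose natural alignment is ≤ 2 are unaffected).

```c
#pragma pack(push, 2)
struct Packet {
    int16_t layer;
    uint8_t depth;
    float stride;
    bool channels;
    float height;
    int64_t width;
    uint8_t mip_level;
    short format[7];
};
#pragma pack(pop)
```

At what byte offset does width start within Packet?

@0: layer [2B, align 2] → 2
@2: depth [1B, align 1] → 3
+1 pad (align 2)
@4: stride [4B, align 2] → 8
@8: channels [1B, align 1] → 9
+1 pad (align 2)
@10: height [4B, align 2] → 14
@14: width [8B, align 2] → 22

14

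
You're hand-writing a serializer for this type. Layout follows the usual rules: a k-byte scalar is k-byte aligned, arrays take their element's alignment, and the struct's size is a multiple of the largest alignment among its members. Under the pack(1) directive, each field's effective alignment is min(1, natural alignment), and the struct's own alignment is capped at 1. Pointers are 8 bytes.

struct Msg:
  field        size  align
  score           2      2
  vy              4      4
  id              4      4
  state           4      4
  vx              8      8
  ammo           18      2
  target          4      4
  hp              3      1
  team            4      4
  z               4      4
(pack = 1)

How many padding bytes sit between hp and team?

0..2  score  (2B, 1-aligned)
2..6  vy  (4B, 1-aligned)
6..10  id  (4B, 1-aligned)
10..14  state  (4B, 1-aligned)
14..22  vx  (8B, 1-aligned)
22..40  ammo  (18B, 1-aligned)
40..44  target  (4B, 1-aligned)
44..47  hp  (3B, 1-aligned)
47..51  team  (4B, 1-aligned)

0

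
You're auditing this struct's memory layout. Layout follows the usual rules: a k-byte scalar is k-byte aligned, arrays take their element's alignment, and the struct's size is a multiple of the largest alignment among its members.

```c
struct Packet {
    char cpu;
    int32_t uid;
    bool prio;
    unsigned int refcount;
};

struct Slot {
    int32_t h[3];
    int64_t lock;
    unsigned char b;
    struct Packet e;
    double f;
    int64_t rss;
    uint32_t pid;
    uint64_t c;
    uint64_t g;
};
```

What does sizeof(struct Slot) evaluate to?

Packet: cpu at 0 (size 1, align 1) → ends 1; pad 3 to align 4 for uid; uid at 4 (size 4, align 4) → ends 8; prio at 8 (size 1, align 1) → ends 9; pad 3 to align 4 for refcount; refcount at 12 (size 4, align 4) → ends 16; total 16 bytes, alignment 4
h at 0 (size 12, align 4) → ends 12
pad 4 to align 8 for lock
lock at 16 (size 8, align 8) → ends 24
b at 24 (size 1, align 1) → ends 25
pad 3 to align 4 for e
e at 28 (size 16, align 4) → ends 44
pad 4 to align 8 for f
f at 48 (size 8, align 8) → ends 56
rss at 56 (size 8, align 8) → ends 64
pid at 64 (size 4, align 4) → ends 68
pad 4 to align 8 for c
c at 72 (size 8, align 8) → ends 80
g at 80 (size 8, align 8) → ends 88
total 88 bytes, alignment 8

88 bytes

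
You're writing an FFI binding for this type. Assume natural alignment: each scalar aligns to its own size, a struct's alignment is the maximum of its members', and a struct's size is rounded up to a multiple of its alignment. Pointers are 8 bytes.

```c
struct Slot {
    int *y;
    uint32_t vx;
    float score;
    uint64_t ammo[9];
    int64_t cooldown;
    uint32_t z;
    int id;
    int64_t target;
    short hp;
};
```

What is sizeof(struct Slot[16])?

0..8  y  (8B, 8-aligned)
8..12  vx  (4B, 4-aligned)
12..16  score  (4B, 4-aligned)
16..88  ammo  (72B, 8-aligned)
88..96  cooldown  (8B, 8-aligned)
96..100  z  (4B, 4-aligned)
100..104  id  (4B, 4-aligned)
104..112  target  (8B, 8-aligned)
112..114  hp  (2B, 2-aligned)
114..120  -- tail padding (6B)
sizeof = 120, alignof = 8
array of 16: 16 × 120 = 1920

1920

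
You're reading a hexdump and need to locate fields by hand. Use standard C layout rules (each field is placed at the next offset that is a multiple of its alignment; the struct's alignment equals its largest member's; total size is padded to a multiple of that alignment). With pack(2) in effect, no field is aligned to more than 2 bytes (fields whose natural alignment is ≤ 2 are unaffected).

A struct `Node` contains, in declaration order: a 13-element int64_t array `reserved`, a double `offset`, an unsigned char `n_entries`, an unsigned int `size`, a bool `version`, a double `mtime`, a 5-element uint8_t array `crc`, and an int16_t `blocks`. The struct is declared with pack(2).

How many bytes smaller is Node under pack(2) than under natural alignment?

8

natural layout:
  reserved at 0 (size 104, align 8) → ends 104
  offset at 104 (size 8, align 8) → ends 112
  n_entries at 112 (size 1, align 1) → ends 113
  pad 3 to align 4 for size
  size at 116 (size 4, align 4) → ends 120
  version at 120 (size 1, align 1) → ends 121
  pad 7 to align 8 for mtime
  mtime at 128 (size 8, align 8) → ends 136
  crc at 136 (size 5, align 1) → ends 141
  pad 1 to align 2 for blocks
  blocks at 142 (size 2, align 2) → ends 144
  total 144 bytes, alignment 8
packed(2) layout:
  reserved at 0 (size 104, align 2) → ends 104
  offset at 104 (size 8, align 2) → ends 112
  n_entries at 112 (size 1, align 1) → ends 113
  pad 1 to align 2 for size
  size at 114 (size 4, align 2) → ends 118
  version at 118 (size 1, align 1) → ends 119
  pad 1 to align 2 for mtime
  mtime at 120 (size 8, align 2) → ends 128
  crc at 128 (size 5, align 1) → ends 133
  pad 1 to align 2 for blocks
  blocks at 134 (size 2, align 2) → ends 136
  total 136 bytes, alignment 2
144 − 136 = 8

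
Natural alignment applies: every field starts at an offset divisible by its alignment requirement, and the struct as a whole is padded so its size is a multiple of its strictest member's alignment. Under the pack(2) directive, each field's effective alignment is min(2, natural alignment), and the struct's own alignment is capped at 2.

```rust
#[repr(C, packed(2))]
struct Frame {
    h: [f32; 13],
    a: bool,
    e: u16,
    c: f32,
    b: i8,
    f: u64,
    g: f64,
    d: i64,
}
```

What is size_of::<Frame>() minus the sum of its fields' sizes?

2

0..52  h  (52B, 2-aligned)
52..53  a  (1B, 1-aligned)
53..54  -- padding (1B)
54..56  e  (2B, 2-aligned)
56..60  c  (4B, 2-aligned)
60..61  b  (1B, 1-aligned)
61..62  -- padding (1B)
62..70  f  (8B, 2-aligned)
70..78  g  (8B, 2-aligned)
78..86  d  (8B, 2-aligned)
sizeof = 86, alignof = 2
data bytes 84, size 86 → padding 2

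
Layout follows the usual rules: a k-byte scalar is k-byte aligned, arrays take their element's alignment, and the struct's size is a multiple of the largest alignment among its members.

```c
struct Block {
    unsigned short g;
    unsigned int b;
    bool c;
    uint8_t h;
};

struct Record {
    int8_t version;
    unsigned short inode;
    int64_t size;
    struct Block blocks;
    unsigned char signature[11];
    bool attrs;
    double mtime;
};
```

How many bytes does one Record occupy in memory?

48

Block: 0..2  g  (2B, 2-aligned); 2..4  -- padding (2B); 4..8  b  (4B, 4-aligned); 8..9  c  (1B, 1-aligned); 9..10  h  (1B, 1-aligned); 10..12  -- tail padding (2B); sizeof = 12, alignof = 4
0..1  version  (1B, 1-aligned)
1..2  -- padding (1B)
2..4  inode  (2B, 2-aligned)
4..8  -- padding (4B)
8..16  size  (8B, 8-aligned)
16..28  blocks  (12B, 4-aligned)
28..39  signature  (11B, 1-aligned)
39..40  attrs  (1B, 1-aligned)
40..48  mtime  (8B, 8-aligned)
sizeof = 48, alignof = 8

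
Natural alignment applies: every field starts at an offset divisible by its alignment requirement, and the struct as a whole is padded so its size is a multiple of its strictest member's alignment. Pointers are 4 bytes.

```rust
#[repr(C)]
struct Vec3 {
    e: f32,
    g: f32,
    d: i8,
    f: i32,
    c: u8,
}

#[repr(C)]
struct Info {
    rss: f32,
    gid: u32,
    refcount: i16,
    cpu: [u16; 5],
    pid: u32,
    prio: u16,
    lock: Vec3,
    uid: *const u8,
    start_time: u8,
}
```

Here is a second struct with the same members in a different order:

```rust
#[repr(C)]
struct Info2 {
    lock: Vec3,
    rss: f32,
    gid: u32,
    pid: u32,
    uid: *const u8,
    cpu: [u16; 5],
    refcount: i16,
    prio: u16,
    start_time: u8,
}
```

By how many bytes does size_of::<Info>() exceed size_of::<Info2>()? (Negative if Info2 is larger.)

Vec3: @0: e [4B, align 4] → 4; @4: g [4B, align 4] → 8; @8: d [1B, align 1] → 9; +3 pad (align 4); @12: f [4B, align 4] → 16; @16: c [1B, align 1] → 17; +3 tail pad (align 4); size 20, align 4
@0: rss [4B, align 4] → 4
@4: gid [4B, align 4] → 8
@8: refcount [2B, align 2] → 10
@10: cpu [10B, align 2] → 20
@20: pid [4B, align 4] → 24
@24: prio [2B, align 2] → 26
+2 pad (align 4)
@28: lock [20B, align 4] → 48
@48: uid [4B, align 4] → 52
@52: start_time [1B, align 1] → 53
+3 tail pad (align 4)
size 56, align 4
— Info2 —
@0: lock [20B, align 4] → 20
@20: rss [4B, align 4] → 24
@24: gid [4B, align 4] → 28
@28: pid [4B, align 4] → 32
@32: uid [4B, align 4] → 36
@36: cpu [10B, align 2] → 46
@46: refcount [2B, align 2] → 48
@48: prio [2B, align 2] → 50
@50: start_time [1B, align 1] → 51
+1 tail pad (align 4)
size 52, align 4
56 − 52 = 4

4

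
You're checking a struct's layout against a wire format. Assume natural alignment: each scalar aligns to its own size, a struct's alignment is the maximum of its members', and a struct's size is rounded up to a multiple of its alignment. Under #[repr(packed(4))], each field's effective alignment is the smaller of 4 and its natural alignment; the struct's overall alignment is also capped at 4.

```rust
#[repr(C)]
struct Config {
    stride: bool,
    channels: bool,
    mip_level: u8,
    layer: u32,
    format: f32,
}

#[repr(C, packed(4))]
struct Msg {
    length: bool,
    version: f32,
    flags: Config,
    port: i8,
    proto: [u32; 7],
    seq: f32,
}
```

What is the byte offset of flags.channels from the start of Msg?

9

Config: @0: stride [1B, align 1] → 1; @1: channels [1B, align 1] → 2; @2: mip_level [1B, align 1] → 3; +1 pad (align 4); @4: layer [4B, align 4] → 8; @8: format [4B, align 4] → 12; size 12, align 4
@0: length [1B, align 1] → 1
+3 pad (align 4)
@4: version [4B, align 4] → 8
@8: flags [12B, align 4] → 20
within Config: channels at 1
8 + 1 = 9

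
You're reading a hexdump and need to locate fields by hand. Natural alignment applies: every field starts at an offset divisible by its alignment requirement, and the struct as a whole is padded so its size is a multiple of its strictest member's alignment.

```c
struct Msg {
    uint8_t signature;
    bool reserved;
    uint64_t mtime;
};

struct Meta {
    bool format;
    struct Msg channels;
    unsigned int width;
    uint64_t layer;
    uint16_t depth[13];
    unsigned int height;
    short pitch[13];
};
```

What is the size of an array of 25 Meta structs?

2600

Msg: @0: signature [1B, align 1] → 1; @1: reserved [1B, align 1] → 2; +6 pad (align 8); @8: mtime [8B, align 8] → 16; size 16, align 8
@0: format [1B, align 1] → 1
+7 pad (align 8)
@8: channels [16B, align 8] → 24
@24: width [4B, align 4] → 28
+4 pad (align 8)
@32: layer [8B, align 8] → 40
@40: depth [26B, align 2] → 66
+2 pad (align 4)
@68: height [4B, align 4] → 72
@72: pitch [26B, align 2] → 98
+6 tail pad (align 8)
size 104, align 8
array of 25: 25 × 104 = 2600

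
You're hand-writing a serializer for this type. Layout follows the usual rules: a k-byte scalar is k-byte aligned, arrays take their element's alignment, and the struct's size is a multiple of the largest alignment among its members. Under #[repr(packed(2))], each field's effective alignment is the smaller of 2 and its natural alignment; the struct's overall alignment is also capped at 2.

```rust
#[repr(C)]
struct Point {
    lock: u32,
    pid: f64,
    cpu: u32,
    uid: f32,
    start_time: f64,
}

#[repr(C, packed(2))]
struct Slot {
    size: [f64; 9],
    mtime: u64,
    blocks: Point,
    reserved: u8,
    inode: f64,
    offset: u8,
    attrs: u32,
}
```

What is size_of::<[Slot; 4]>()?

Point: 0..4  lock  (4B, 4-aligned); 4..8  -- padding (4B); 8..16  pid  (8B, 8-aligned); 16..20  cpu  (4B, 4-aligned); 20..24  uid  (4B, 4-aligned); 24..32  start_time  (8B, 8-aligned); sizeof = 32, alignof = 8
0..72  size  (72B, 2-aligned)
72..80  mtime  (8B, 2-aligned)
80..112  blocks  (32B, 2-aligned)
112..113  reserved  (1B, 1-aligned)
113..114  -- padding (1B)
114..122  inode  (8B, 2-aligned)
122..123  offset  (1B, 1-aligned)
123..124  -- padding (1B)
124..128  attrs  (4B, 2-aligned)
sizeof = 128, alignof = 2
array of 4: 4 × 128 = 512

512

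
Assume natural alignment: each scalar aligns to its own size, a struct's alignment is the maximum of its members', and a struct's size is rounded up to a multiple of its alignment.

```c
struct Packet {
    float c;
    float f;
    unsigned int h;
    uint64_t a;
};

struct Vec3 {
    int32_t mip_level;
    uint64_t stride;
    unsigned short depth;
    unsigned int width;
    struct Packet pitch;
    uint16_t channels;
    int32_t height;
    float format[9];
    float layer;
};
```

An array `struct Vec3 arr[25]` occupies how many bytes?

Packet: c at 0 (size 4, align 4) → ends 4; f at 4 (size 4, align 4) → ends 8; h at 8 (size 4, align 4) → ends 12; pad 4 to align 8 for a; a at 16 (size 8, align 8) → ends 24; total 24 bytes, alignment 8
mip_level at 0 (size 4, align 4) → ends 4
pad 4 to align 8 for stride
stride at 8 (size 8, align 8) → ends 16
depth at 16 (size 2, align 2) → ends 18
pad 2 to align 4 for width
width at 20 (size 4, align 4) → ends 24
pitch at 24 (size 24, align 8) → ends 48
channels at 48 (size 2, align 2) → ends 50
pad 2 to align 4 for height
height at 52 (size 4, align 4) → ends 56
format at 56 (size 36, align 4) → ends 92
layer at 92 (size 4, align 4) → ends 96
total 96 bytes, alignment 8
array of 25: 25 × 96 = 2400

2400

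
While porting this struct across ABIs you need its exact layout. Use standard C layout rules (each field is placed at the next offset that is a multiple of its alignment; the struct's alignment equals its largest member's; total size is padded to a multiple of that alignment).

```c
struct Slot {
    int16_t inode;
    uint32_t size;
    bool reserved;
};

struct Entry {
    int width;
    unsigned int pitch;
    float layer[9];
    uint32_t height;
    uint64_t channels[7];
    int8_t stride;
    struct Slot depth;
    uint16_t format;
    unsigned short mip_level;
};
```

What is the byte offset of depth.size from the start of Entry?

Slot: 0..2  inode  (2B, 2-aligned); 2..4  -- padding (2B); 4..8  size  (4B, 4-aligned); 8..9  reserved  (1B, 1-aligned); 9..12  -- tail padding (3B); sizeof = 12, alignof = 4
0..4  width  (4B, 4-aligned)
4..8  pitch  (4B, 4-aligned)
8..44  layer  (36B, 4-aligned)
44..48  height  (4B, 4-aligned)
48..104  channels  (56B, 8-aligned)
104..105  stride  (1B, 1-aligned)
105..108  -- padding (3B)
108..120  depth  (12B, 4-aligned)
within Slot: size at 4
108 + 4 = 112

112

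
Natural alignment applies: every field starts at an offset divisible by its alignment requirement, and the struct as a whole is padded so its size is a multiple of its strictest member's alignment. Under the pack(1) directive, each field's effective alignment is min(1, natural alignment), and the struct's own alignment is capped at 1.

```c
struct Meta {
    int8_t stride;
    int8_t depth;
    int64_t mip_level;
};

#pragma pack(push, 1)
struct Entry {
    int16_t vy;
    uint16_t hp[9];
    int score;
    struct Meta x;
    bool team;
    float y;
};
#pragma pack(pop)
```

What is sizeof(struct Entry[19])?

855

Meta: @0: stride [1B, align 1] → 1; @1: depth [1B, align 1] → 2; +6 pad (align 8); @8: mip_level [8B, align 8] → 16; size 16, align 8
@0: vy [2B, align 1] → 2
@2: hp [18B, align 1] → 20
@20: score [4B, align 1] → 24
@24: x [16B, align 1] → 40
@40: team [1B, align 1] → 41
@41: y [4B, align 1] → 45
size 45, align 1
array of 19: 19 × 45 = 855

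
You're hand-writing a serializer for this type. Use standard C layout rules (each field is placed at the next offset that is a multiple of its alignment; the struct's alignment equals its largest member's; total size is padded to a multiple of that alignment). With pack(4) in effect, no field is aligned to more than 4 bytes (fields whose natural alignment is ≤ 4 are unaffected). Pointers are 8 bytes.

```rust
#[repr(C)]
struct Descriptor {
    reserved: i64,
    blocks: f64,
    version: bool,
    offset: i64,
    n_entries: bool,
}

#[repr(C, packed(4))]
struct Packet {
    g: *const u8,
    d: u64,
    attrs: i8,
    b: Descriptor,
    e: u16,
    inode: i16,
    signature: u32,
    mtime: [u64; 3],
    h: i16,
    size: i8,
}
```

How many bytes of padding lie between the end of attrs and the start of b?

3

Descriptor: 0..8  reserved  (8B, 8-aligned); 8..16  blocks  (8B, 8-aligned); 16..17  version  (1B, 1-aligned); 17..24  -- padding (7B); 24..32  offset  (8B, 8-aligned); 32..33  n_entries  (1B, 1-aligned); 33..40  -- tail padding (7B); sizeof = 40, alignof = 8
0..8  g  (8B, 4-aligned)
8..16  d  (8B, 4-aligned)
16..17  attrs  (1B, 1-aligned)
17..20  -- padding (3B)
20..60  b  (40B, 4-aligned)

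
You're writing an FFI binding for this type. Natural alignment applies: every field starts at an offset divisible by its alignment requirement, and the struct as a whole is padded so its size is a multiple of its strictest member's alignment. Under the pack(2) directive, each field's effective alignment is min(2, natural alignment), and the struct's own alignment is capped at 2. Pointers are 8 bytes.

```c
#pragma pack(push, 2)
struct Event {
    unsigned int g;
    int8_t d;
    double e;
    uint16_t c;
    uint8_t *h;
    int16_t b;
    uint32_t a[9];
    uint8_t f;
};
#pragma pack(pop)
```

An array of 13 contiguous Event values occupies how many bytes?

832

0..4  g  (4B, 2-aligned)
4..5  d  (1B, 1-aligned)
5..6  -- padding (1B)
6..14  e  (8B, 2-aligned)
14..16  c  (2B, 2-aligned)
16..24  h  (8B, 2-aligned)
24..26  b  (2B, 2-aligned)
26..62  a  (36B, 2-aligned)
62..63  f  (1B, 1-aligned)
63..64  -- tail padding (1B)
sizeof = 64, alignof = 2
array of 13: 13 × 64 = 832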